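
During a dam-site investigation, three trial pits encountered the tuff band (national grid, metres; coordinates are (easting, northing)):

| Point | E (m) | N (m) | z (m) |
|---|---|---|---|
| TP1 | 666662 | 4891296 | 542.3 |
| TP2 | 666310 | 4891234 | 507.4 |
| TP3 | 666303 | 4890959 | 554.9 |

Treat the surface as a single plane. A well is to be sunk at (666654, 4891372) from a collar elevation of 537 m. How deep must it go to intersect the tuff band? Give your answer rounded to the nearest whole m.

Two edge vectors: TP1→TP2 = (-352, -62, -34.9), TP1→TP3 = (-359, -337, 12.6).
Normal n = (TP1→TP2) × (TP1→TP3) = (-12542.5, 16964.3, 96366).
So ∂z/∂E = −n_x/n_z = 0.13015483 and ∂z/∂N = −n_y/n_z = −0.17604030.
Intercept c from TP1: 542.3 − 86769.28 + 861065.24 = 774838.26.
At (666654, 4891372): z_contact = 86768.2 − 861078.6 + 774838.26 = 527.9 m.
Depth below ground = 537 − 527.9 = 9 m.

9 m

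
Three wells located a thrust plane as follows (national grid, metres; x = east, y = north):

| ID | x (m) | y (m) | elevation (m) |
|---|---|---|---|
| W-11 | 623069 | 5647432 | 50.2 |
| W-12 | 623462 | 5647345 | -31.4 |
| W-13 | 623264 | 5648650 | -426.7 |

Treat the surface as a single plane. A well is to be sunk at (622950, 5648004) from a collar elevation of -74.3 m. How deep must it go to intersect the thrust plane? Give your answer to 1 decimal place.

39.6 m

Let the plane be z = a·x + b·y + c.
W-12−W-11: 393a − 87b = −81.6;  W-13−W-11: 195a + 1218b = −476.9.
Solving gives a = −0.284237318, b = −0.346037539.
Then c = 50.2 − a·623069 − b·5647432 = 2131373.13.
At (622950, 5648004): z_contact = −177065.64 − 1954421.41 + 2131373.13 = -113.91 m.
Depth below ground = -74.3 − (-113.91) = 39.6 m.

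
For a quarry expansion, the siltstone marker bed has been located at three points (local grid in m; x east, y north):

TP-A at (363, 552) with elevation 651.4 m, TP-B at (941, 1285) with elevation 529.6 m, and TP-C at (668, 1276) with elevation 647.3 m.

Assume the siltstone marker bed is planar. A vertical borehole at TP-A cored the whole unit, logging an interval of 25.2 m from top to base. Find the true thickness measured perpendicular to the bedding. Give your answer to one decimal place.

22.8 m

Two edge vectors: TP-A→TP-B = (578, 733, -121.8), TP-A→TP-C = (305, 724, -4.1).
Normal n = (TP-A→TP-B) × (TP-A→TP-C) = (85177.9, -34779.2, 194907).
So ∂z/∂x = −n_x/n_z = −0.43702 and ∂z/∂y = −n_y/n_z = 0.17844.
|∇z| = √(a²+b²) = 0.47204, so dip δ = arctan(0.47204) = 25.27°.
True thickness = vertical thickness × cos δ = 25.2 × cos 25.27° = 22.8 m.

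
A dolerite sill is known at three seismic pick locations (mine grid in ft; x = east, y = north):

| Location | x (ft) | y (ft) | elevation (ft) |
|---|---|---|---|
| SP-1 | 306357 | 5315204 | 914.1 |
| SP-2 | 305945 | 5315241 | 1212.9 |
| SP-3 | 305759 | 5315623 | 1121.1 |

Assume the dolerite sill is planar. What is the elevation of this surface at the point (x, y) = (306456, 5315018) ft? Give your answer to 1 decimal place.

Let the plane be z = a·x + b·y + c.
SP-2−SP-1: −412a + 37b = 298.8;  SP-3−SP-1: −598a + 419b = 207.
Solving gives a = −0.780974339, b = −0.620579129.
Then c = 914.1 − a·306357 − b·5315204 = 3538675.72.
At (306456, 5315018): z = −239334.3 − 3298389.2 + 3538675.72 = 952.2 ft.

952.2 ft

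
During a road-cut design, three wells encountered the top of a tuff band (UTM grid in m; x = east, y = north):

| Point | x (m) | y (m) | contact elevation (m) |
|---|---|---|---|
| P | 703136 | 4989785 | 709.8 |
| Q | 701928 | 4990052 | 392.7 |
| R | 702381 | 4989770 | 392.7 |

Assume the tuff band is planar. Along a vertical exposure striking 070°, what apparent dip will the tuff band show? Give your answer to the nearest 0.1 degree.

Let the plane be z = a·x + b·y + c.
Q−P: −1208a + 267b = −317.1;  R−P: −755a − 15b = −317.1.
Solving gives a = 0.40701, b = 0.65381.
Unit vector along 070° is (sin 70°, cos 70°) = (0.9397, 0.3420).
Slope in that direction = a·(0.9397) + b·(0.3420) = 0.60608.
Apparent dip = arctan|0.60608| = 31.2° (true dip is 37.6°, so apparent ≤ true as expected).

31.2°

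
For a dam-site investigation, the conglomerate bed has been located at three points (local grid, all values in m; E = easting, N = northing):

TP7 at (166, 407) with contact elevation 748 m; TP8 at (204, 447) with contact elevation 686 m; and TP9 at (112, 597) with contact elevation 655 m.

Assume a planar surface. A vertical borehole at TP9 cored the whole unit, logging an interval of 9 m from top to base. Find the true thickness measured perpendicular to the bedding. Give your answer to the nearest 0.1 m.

Two edge vectors: TP7→TP8 = (38, 40, -62), TP7→TP9 = (-54, 190, -93).
Normal n = (TP7→TP8) × (TP7→TP9) = (8060, 6882, 9380).
So ∂z/∂E = −n_x/n_z = −0.85928 and ∂z/∂N = −n_y/n_z = −0.73369.
|∇z| = √(a²+b²) = 1.12989, so dip δ = arctan(1.12989) = 48.49°.
True thickness = vertical thickness × cos δ = 9 × cos 48.49° = 6.0 m.

6.0 m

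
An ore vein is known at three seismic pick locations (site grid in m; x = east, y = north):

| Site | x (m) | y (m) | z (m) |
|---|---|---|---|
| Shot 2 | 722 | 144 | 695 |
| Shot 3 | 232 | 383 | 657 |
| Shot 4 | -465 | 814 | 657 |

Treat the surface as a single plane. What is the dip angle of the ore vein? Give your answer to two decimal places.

34.92°

Let the plane be z = a·x + b·y + c.
Shot 3−Shot 2: −490a + 239b = −38;  Shot 4−Shot 2: −1187a + 670b = −38.
Solving gives a = 0.36716, b = 0.59376.
Gradient magnitude |∇z| = √(a² + b²) = √(0.13481 + 0.35255) = 0.69811.
True dip = arctan(0.69811) = 34.92°, dipping toward SSW (azimuth ≈ 212°).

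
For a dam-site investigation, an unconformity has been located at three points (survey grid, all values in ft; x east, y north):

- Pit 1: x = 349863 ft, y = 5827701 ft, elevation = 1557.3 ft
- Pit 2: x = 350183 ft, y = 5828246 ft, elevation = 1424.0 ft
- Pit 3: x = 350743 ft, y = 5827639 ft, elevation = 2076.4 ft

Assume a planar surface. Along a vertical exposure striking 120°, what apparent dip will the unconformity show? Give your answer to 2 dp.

Let the plane be z = a·x + b·y + c.
Pit 2−Pit 1: 320a + 545b = −133.3;  Pit 3−Pit 1: 880a − 62b = 519.1.
Solving gives a = 0.54991, b = −0.56747.
Unit vector along 120° is (sin 120°, cos 120°) = (0.8660, -0.5000).
Slope in that direction = a·(0.8660) + b·(-0.5000) = 0.75997.
Apparent dip = arctan|0.75997| = 37.23° (true dip is 38.3°, so apparent ≤ true as expected).

37.23°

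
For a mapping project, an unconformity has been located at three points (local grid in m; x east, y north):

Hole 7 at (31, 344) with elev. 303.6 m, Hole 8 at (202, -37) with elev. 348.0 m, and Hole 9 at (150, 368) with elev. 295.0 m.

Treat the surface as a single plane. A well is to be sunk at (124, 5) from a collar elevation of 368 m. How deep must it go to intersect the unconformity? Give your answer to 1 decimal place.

22.2 m

Let the plane be z = a·x + b·y + c.
Hole 8−Hole 7: 171a − 381b = 44.4;  Hole 9−Hole 7: 119a + 24b = −8.6.
Solving gives a = −0.04472, b = −0.13661.
Then c = 303.6 − a·31 − b·344 = 351.98.
At (124, 5): z_contact = −5.55 − 0.68 + 351.98 = 345.75 m.
Depth below ground = 368 − 345.75 = 22.2 m.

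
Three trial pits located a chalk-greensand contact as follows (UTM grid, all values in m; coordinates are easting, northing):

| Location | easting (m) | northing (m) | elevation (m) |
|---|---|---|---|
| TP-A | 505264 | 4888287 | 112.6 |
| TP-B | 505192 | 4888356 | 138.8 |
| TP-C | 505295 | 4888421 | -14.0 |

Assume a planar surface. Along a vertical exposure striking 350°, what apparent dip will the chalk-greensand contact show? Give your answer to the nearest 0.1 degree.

27.2°

Two edge vectors: TP-A→TP-B = (-72, 69, 26.2), TP-A→TP-C = (31, 134, -126.6).
Normal n = (TP-A→TP-B) × (TP-A→TP-C) = (-12246.2, -8303, -11787).
So ∂z/∂easting = −n_x/n_z = −1.03896 and ∂z/∂northing = −n_y/n_z = −0.70442.
Unit vector along 350° is (sin 350°, cos 350°) = (-0.1736, 0.9848).
Slope in that direction = a·(-0.1736) + b·(0.9848) = −0.51331.
Apparent dip = arctan|0.51331| = 27.2° (true dip is 51.5°, so apparent ≤ true as expected).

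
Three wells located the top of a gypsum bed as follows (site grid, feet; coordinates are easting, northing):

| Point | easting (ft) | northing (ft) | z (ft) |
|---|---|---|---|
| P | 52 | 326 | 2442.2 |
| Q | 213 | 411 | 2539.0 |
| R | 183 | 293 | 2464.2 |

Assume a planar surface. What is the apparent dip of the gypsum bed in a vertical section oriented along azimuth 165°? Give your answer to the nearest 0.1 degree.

Let the plane be z = a·easting + b·northing + c.
Q−P: 161a + 85b = 96.8;  R−P: 131a − 33b = 22.
Solving gives a = 0.30790, b = 0.55562.
Unit vector along 165° is (sin 165°, cos 165°) = (0.2588, -0.9659).
Slope in that direction = a·(0.2588) + b·(-0.9659) = −0.45699.
Apparent dip = arctan|0.45699| = 24.6° (true dip is 32.4°, so apparent ≤ true as expected).

24.6°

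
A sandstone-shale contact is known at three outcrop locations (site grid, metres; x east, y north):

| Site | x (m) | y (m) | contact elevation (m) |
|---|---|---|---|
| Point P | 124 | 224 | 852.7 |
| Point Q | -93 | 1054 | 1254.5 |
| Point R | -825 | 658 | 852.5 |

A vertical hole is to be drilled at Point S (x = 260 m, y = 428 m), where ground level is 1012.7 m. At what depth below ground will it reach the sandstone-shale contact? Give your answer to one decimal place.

13.6 m

Let the plane be z = a·x + b·y + c.
Point Q−Point P: −217a + 830b = 401.8;  Point R−Point P: −949a + 434b = −0.2.
Solving gives a = 0.251693, b = 0.549901.
Then c = 852.7 − a·124 − b·224 = 698.31.
At (260, 428): z_contact = 65.44 + 235.36 + 698.31 = 999.11 m.
Depth below ground = 1012.7 − 999.11 = 13.6 m.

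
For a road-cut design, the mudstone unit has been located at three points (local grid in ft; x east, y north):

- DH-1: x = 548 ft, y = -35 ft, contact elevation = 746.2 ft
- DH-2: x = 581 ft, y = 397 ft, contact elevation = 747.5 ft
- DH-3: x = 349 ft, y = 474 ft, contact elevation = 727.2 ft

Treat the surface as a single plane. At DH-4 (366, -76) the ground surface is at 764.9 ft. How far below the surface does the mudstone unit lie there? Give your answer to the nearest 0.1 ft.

34.3 ft

Let the plane be z = a·x + b·y + c.
DH-2−DH-1: 33a + 432b = 1.3;  DH-3−DH-1: −199a + 509b = −19.
Solving gives a = 0.08631, b = −0.00358.
Then c = 746.2 − a·548 − b·-35 = 698.78.
At (366, -76): z_contact = 31.59 + 0.27 + 698.78 = 730.64 ft.
Depth below ground = 764.9 − 730.64 = 34.3 ft.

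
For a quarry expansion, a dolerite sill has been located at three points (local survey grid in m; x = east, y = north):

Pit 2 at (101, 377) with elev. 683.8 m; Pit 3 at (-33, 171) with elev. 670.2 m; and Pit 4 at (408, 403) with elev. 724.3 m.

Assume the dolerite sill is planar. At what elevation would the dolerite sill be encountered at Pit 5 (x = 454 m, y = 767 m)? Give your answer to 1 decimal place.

722.8 m

Let the plane be z = a·x + b·y + c.
Pit 3−Pit 2: −134a − 206b = −13.6;  Pit 4−Pit 2: 307a + 26b = 40.5.
Solving gives a = 0.13370, b = −0.02095.
Then c = 683.8 − a·101 − b·377 = 678.19.
At (454, 767): z = 60.7 − 16.1 + 678.19 = 722.8 m.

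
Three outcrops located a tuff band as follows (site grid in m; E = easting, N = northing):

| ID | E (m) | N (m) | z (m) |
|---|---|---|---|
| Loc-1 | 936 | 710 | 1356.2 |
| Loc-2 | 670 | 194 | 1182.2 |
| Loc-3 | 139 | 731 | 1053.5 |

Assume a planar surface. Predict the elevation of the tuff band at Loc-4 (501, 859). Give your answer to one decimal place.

1210.2 m

Two edge vectors: Loc-1→Loc-2 = (-266, -516, -174), Loc-1→Loc-3 = (-797, 21, -302.7).
Normal n = (Loc-1→Loc-2) × (Loc-1→Loc-3) = (159847.2, 58159.8, -416838).
So ∂z/∂E = −n_x/n_z = 0.38348 and ∂z/∂N = −n_y/n_z = 0.13953.
Intercept c from Loc-1: 1356.2 − 358.93 − 99.06 = 898.20.
At (501, 859): z = 192.1 + 119.9 + 898.20 = 1210.2 m.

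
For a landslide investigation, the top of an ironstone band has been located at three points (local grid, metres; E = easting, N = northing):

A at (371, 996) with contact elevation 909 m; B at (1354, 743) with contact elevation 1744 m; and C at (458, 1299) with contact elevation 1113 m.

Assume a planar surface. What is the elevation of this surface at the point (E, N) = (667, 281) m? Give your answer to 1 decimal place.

Two edge vectors: A→B = (983, -253, 835), A→C = (87, 303, 204).
Normal n = (A→B) × (A→C) = (-304617, -127887, 319860).
So ∂z/∂E = −n_x/n_z = 0.952345 and ∂z/∂N = −n_y/n_z = 0.399822.
Intercept c from A: 909 − 353.32 − 398.22 = 157.46.
At (667, 281): z = 635.2 + 112.3 + 157.46 = 905.0 m.

905.0 m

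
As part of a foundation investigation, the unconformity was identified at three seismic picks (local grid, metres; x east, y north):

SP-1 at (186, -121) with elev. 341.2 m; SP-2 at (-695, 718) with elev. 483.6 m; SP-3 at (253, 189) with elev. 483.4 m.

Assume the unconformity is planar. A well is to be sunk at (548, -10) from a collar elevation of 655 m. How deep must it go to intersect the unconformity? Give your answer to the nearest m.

Let the plane be z = a·x + b·y + c.
SP-2−SP-1: −881a + 839b = 142.4;  SP-3−SP-1: 67a + 310b = 142.2.
Solving gives a = 0.22823, b = 0.40938.
Then c = 341.2 − a·186 − b·-121 = 348.28.
At (548, -10): z_contact = 125.1 − 4.1 + 348.28 = 469.3 m.
Depth below ground = 655 − 469.3 = 186 m.

186 m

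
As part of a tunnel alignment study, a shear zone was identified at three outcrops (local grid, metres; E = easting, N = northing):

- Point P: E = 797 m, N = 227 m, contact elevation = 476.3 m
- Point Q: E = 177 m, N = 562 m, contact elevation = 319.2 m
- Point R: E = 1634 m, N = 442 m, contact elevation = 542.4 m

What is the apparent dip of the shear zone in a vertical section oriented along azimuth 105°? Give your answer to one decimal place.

Two edge vectors: Point P→Point Q = (-620, 335, -157.1), Point P→Point R = (837, 215, 66.1).
Normal n = (Point P→Point Q) × (Point P→Point R) = (55920, -90510.7, -413695).
So ∂z/∂E = −n_x/n_z = 0.13517 and ∂z/∂N = −n_y/n_z = −0.21879.
Unit vector along 105° is (sin 105°, cos 105°) = (0.9659, -0.2588).
Slope in that direction = a·(0.9659) + b·(-0.2588) = 0.18719.
Apparent dip = arctan|0.18719| = 10.6° (true dip is 14.4°, so apparent ≤ true as expected).

10.6°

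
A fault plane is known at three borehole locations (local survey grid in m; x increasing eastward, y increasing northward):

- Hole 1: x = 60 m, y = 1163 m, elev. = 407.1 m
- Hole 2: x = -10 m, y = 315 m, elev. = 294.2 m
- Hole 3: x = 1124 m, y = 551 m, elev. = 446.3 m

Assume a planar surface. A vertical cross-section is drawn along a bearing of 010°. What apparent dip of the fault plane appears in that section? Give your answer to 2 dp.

8.03°

Two edge vectors: Hole 1→Hole 2 = (-70, -848, -112.9), Hole 1→Hole 3 = (1064, -612, 39.2).
Normal n = (Hole 1→Hole 2) × (Hole 1→Hole 3) = (-102336.4, -117381.6, 945112).
So ∂z/∂x = −n_x/n_z = 0.10828 and ∂z/∂y = −n_y/n_z = 0.12420.
Unit vector along 010° is (sin 10°, cos 10°) = (0.1736, 0.9848).
Slope in that direction = a·(0.1736) + b·(0.9848) = 0.14111.
Apparent dip = arctan|0.14111| = 8.03° (true dip is 9.4°, so apparent ≤ true as expected).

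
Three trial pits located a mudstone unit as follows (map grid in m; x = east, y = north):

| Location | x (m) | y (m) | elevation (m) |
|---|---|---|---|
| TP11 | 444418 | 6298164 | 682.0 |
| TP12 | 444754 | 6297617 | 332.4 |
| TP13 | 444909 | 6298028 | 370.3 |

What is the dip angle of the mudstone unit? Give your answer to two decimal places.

Let the plane be z = a·x + b·y + c.
TP12−TP11: 336a − 547b = −349.6;  TP13−TP11: 491a − 136b = −311.7.
Solving gives a = −0.55166, b = 0.30026.
Gradient magnitude |∇z| = √(a² + b²) = √(0.30433 + 0.09016) = 0.62808.
True dip = arctan(0.62808) = 32.13°, dipping toward ESE (azimuth ≈ 119°).

32.13°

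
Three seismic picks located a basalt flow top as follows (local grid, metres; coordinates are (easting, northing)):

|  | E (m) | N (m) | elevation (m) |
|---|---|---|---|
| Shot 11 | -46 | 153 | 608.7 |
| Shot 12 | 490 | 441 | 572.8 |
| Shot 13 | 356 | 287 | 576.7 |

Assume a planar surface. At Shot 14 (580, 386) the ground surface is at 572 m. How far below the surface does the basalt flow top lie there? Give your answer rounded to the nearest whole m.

12 m

Two edge vectors: Shot 11→Shot 12 = (536, 288, -35.9), Shot 11→Shot 13 = (402, 134, -32).
Normal n = (Shot 11→Shot 12) × (Shot 11→Shot 13) = (-4405.4, 2720.2, -43952).
So ∂z/∂E = −n_x/n_z = −0.10023 and ∂z/∂N = −n_y/n_z = 0.06189.
Intercept c from Shot 11: 608.7 − 4.61 − 9.47 = 594.62.
At (580, 386): z_contact = −58.1 + 23.9 + 594.62 = 560.4 m.
Depth below ground = 572 − 560.4 = 12 m.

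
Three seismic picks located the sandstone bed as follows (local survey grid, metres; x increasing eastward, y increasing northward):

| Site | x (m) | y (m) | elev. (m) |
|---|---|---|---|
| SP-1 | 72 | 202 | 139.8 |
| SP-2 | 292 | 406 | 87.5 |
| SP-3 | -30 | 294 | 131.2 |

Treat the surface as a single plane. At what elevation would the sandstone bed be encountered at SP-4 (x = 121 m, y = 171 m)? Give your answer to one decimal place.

141.6 m

Two edge vectors: SP-1→SP-2 = (220, 204, -52.3), SP-1→SP-3 = (-102, 92, -8.6).
Normal n = (SP-1→SP-2) × (SP-1→SP-3) = (3057.2, 7226.6, 41048).
So ∂z/∂x = −n_x/n_z = −0.07448 and ∂z/∂y = −n_y/n_z = −0.17605.
Intercept c from SP-1: 139.8 + 5.36 + 35.56 = 180.73.
At (121, 171): z = −9.0 − 30.1 + 180.73 = 141.6 m.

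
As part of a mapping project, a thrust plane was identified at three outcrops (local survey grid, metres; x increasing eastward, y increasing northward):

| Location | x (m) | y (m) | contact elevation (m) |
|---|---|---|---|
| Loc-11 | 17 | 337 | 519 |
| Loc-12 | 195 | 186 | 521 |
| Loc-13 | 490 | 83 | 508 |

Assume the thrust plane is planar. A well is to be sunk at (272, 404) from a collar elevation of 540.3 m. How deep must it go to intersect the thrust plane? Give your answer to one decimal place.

Two edge vectors: Loc-11→Loc-12 = (178, -151, 2), Loc-11→Loc-13 = (473, -254, -11).
Normal n = (Loc-11→Loc-12) × (Loc-11→Loc-13) = (2169, 2904, 26211).
So ∂z/∂x = −n_x/n_z = −0.08275 and ∂z/∂y = −n_y/n_z = −0.11079.
Intercept c from Loc-11: 519 + 1.41 + 37.34 = 557.74.
At (272, 404): z_contact = −22.51 − 44.76 + 557.74 = 490.48 m.
Depth below ground = 540.3 − 490.48 = 49.8 m.

49.8 m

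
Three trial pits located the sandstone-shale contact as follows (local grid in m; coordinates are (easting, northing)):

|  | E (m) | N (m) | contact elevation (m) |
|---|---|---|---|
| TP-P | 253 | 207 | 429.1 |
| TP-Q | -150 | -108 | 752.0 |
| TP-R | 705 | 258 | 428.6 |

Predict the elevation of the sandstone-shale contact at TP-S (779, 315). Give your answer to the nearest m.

Two edge vectors: TP-P→TP-Q = (-403, -315, 322.9), TP-P→TP-R = (452, 51, -0.5).
Normal n = (TP-P→TP-Q) × (TP-P→TP-R) = (-16310.4, 145749.3, 121827).
So ∂z/∂E = −n_x/n_z = 0.13388 and ∂z/∂N = −n_y/n_z = −1.19636.
Intercept c from TP-P: 429.1 − 33.87 + 247.65 = 642.88.
At (779, 315): z = 104.3 − 376.9 + 642.88 = 370.3 m.

370 m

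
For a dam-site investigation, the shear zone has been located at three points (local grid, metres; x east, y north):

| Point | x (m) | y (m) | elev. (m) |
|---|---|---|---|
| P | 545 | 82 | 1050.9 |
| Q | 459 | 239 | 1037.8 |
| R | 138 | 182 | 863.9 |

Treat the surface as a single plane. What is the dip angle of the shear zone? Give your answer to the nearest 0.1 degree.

28.5°

Two edge vectors: P→Q = (-86, 157, -13.1), P→R = (-407, 100, -187).
Normal n = (P→Q) × (P→R) = (-28049, -10750.3, 55299).
So ∂z/∂x = −n_x/n_z = 0.50722 and ∂z/∂y = −n_y/n_z = 0.19440.
Gradient magnitude |∇z| = √(a² + b²) = √(0.25728 + 0.03779) = 0.54320.
True dip = arctan(0.54320) = 28.5°, dipping toward WSW (azimuth ≈ 249°).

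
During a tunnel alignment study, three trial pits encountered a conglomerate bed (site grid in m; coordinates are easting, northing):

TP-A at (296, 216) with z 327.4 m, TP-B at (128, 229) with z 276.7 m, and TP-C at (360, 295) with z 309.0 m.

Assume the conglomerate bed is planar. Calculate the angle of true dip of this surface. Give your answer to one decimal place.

27.6°

Two edge vectors: TP-A→TP-B = (-168, 13, -50.7), TP-A→TP-C = (64, 79, -18.4).
Normal n = (TP-A→TP-B) × (TP-A→TP-C) = (3766.1, -6336, -14104).
So ∂z/∂easting = −n_x/n_z = 0.26702 and ∂z/∂northing = −n_y/n_z = −0.44923.
Gradient magnitude |∇z| = √(a² + b²) = √(0.07130 + 0.20181) = 0.52260.
True dip = arctan(0.52260) = 27.6°, dipping toward NNW (azimuth ≈ 329°).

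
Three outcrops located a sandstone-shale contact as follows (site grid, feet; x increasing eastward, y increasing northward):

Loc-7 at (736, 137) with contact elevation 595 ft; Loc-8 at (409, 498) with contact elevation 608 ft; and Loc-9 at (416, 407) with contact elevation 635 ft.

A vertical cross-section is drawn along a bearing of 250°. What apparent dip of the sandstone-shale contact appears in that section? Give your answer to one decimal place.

26.1°

Let the plane be z = a·x + b·y + c.
Loc-8−Loc-7: −327a + 361b = 13;  Loc-9−Loc-7: −320a + 270b = 40.
Solving gives a = −0.40140, b = −0.32758.
Unit vector along 250° is (sin 250°, cos 250°) = (-0.9397, -0.3420).
Slope in that direction = a·(-0.9397) + b·(-0.3420) = 0.48923.
Apparent dip = arctan|0.48923| = 26.1° (true dip is 27.4°, so apparent ≤ true as expected).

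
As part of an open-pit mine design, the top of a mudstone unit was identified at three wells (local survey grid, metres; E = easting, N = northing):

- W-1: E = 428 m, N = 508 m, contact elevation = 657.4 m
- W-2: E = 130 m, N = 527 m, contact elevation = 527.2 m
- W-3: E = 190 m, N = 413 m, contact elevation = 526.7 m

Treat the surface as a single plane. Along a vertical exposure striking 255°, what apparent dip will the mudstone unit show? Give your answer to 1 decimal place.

Let the plane be z = a·E + b·N + c.
W-2−W-1: −298a + 19b = −130.2;  W-3−W-1: −238a − 95b = −130.7.
Solving gives a = 0.45237, b = 0.24248.
Unit vector along 255° is (sin 255°, cos 255°) = (-0.9659, -0.2588).
Slope in that direction = a·(-0.9659) + b·(-0.2588) = −0.49972.
Apparent dip = arctan|0.49972| = 26.6° (true dip is 27.2°, so apparent ≤ true as expected).

26.6°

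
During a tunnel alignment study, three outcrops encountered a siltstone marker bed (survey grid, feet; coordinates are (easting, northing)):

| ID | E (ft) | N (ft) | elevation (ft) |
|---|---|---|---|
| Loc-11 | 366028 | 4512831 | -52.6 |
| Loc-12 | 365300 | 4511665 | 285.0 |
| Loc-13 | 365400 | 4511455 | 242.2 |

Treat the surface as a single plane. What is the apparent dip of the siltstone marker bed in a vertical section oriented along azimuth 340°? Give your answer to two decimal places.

Let the plane be z = a·E + b·N + c.
Loc-12−Loc-11: −728a − 1166b = 337.6;  Loc-13−Loc-11: −628a − 1376b = 294.8.
Solving gives a = −0.44827, b = −0.00965.
Unit vector along 340° is (sin 340°, cos 340°) = (-0.3420, 0.9397).
Slope in that direction = a·(-0.3420) + b·(0.9397) = 0.14425.
Apparent dip = arctan|0.14425| = 8.21° (true dip is 24.2°, so apparent ≤ true as expected).

8.21°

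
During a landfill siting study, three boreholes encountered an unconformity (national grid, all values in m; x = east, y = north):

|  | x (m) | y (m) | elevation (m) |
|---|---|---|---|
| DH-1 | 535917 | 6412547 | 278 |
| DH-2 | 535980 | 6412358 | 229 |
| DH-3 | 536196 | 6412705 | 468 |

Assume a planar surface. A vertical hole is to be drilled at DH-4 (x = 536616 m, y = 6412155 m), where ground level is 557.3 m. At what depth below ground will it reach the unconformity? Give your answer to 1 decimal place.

125.5 m

Two edge vectors: DH-1→DH-2 = (63, -189, -49), DH-1→DH-3 = (279, 158, 190).
Normal n = (DH-1→DH-2) × (DH-1→DH-3) = (-28168, -25641, 62685).
So ∂z/∂x = −n_x/n_z = 0.449357901 and ∂z/∂y = −n_y/n_z = 0.409045226.
Intercept c from DH-1: 278 − 240818.54 − 2623021.74 = −2863562.28.
At (536616, 6412155): z_contact = 241132.64 + 2622861.39 − 2863562.28 = 431.76 m.
Depth below ground = 557.3 − 431.76 = 125.5 m.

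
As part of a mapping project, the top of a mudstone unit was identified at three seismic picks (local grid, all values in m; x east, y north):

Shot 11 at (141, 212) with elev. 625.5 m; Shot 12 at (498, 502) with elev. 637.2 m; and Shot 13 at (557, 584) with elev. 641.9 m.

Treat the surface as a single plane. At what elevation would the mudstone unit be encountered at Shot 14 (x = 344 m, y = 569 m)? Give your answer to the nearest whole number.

Two edge vectors: Shot 11→Shot 12 = (357, 290, 11.7), Shot 11→Shot 13 = (416, 372, 16.4).
Normal n = (Shot 11→Shot 12) × (Shot 11→Shot 13) = (403.6, -987.6, 12164).
So ∂z/∂x = −n_x/n_z = −0.03318 and ∂z/∂y = −n_y/n_z = 0.08119.
Intercept c from Shot 11: 625.5 + 4.68 − 17.21 = 612.97.
At (344, 569): z = −11.4 + 46.2 + 612.97 = 647.7 m.

648 m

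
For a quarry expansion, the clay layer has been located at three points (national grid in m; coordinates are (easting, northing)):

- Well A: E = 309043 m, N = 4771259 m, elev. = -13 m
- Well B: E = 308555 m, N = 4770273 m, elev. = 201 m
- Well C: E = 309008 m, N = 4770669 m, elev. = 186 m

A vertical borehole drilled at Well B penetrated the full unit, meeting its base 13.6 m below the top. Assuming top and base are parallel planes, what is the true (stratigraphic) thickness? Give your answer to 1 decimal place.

12.4 m

Two edge vectors: Well A→Well B = (-488, -986, 214), Well A→Well C = (-35, -590, 199).
Normal n = (Well A→Well B) × (Well A→Well C) = (-69954, 89622, 253410).
So ∂z/∂E = −n_x/n_z = 0.27605 and ∂z/∂N = −n_y/n_z = −0.35366.
|∇z| = √(a²+b²) = 0.44864, so dip δ = arctan(0.44864) = 24.16°.
True thickness = vertical thickness × cos δ = 13.6 × cos 24.16° = 12.4 m.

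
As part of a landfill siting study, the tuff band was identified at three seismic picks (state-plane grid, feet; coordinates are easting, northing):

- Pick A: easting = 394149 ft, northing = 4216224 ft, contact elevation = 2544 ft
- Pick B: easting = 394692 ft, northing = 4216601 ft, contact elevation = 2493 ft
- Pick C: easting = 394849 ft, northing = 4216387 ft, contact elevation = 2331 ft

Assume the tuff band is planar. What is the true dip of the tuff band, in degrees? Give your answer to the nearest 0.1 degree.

31.5°

Two edge vectors: Pick A→Pick B = (543, 377, -51), Pick A→Pick C = (700, 163, -213).
Normal n = (Pick A→Pick B) × (Pick A→Pick C) = (-71988, 79959, -175391).
So ∂z/∂easting = −n_x/n_z = −0.41044 and ∂z/∂northing = −n_y/n_z = 0.45589.
Gradient magnitude |∇z| = √(a² + b²) = √(0.16846 + 0.20784) = 0.61343.
True dip = arctan(0.61343) = 31.5°, dipping toward SE (azimuth ≈ 138°).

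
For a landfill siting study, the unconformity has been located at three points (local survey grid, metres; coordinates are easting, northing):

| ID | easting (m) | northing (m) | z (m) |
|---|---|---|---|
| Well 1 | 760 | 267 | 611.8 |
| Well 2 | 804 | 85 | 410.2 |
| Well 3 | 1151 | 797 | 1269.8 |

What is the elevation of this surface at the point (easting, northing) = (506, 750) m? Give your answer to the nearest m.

1128 m

Two edge vectors: Well 1→Well 2 = (44, -182, -201.6), Well 1→Well 3 = (391, 530, 658).
Normal n = (Well 1→Well 2) × (Well 1→Well 3) = (-12908, -107777.6, 94482).
So ∂z/∂easting = −n_x/n_z = 0.13662 and ∂z/∂northing = −n_y/n_z = 1.14072.
Intercept c from Well 1: 611.8 − 103.83 − 304.57 = 203.40.
At (506, 750): z = 69.1 + 855.5 + 203.40 = 1128.1 m.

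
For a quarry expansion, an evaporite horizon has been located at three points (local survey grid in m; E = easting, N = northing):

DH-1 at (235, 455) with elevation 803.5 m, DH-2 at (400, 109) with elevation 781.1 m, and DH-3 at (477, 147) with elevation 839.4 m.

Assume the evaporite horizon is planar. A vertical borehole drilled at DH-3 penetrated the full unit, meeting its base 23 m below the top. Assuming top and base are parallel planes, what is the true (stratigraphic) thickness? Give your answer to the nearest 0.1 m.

Let the plane be z = a·E + b·N + c.
DH-2−DH-1: 165a − 346b = −22.4;  DH-3−DH-1: 242a − 308b = 35.9.
Solving gives a = 0.58704, b = 0.34469.
|∇z| = √(a²+b²) = 0.68075, so dip δ = arctan(0.68075) = 34.25°.
True thickness = vertical thickness × cos δ = 23 × cos 34.25° = 19.0 m.

19.0 m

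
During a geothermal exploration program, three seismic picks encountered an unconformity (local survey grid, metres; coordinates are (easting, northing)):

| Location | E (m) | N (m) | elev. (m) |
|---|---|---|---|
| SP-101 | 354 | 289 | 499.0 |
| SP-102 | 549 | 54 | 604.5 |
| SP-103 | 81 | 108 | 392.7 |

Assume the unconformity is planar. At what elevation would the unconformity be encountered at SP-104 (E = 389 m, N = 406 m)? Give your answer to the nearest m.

505 m

Two edge vectors: SP-101→SP-102 = (195, -235, 105.5), SP-101→SP-103 = (-273, -181, -106.3).
Normal n = (SP-101→SP-102) × (SP-101→SP-103) = (44076, -8073, -99450).
So ∂z/∂E = −n_x/n_z = 0.44320 and ∂z/∂N = −n_y/n_z = −0.08118.
Intercept c from SP-101: 499 − 156.89 + 23.46 = 365.57.
At (389, 406): z = 172.4 − 33.0 + 365.57 = 505.0 m.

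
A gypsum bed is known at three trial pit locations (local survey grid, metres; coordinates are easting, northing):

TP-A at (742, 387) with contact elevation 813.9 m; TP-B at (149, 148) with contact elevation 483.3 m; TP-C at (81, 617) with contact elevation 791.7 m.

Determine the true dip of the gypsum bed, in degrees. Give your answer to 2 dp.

36.88°

Let the plane be z = a·easting + b·northing + c.
TP-B−TP-A: −593a − 239b = −330.6;  TP-C−TP-A: −661a + 230b = −22.2.
Solving gives a = 0.27633, b = 0.69763.
Gradient magnitude |∇z| = √(a² + b²) = √(0.07636 + 0.48669) = 0.75037.
True dip = arctan(0.75037) = 36.88°, dipping toward SSW (azimuth ≈ 202°).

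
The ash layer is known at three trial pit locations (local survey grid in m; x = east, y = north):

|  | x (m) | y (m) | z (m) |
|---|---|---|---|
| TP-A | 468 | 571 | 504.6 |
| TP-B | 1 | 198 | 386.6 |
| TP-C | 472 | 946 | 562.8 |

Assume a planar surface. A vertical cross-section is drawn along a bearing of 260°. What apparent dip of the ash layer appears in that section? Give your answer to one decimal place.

Two edge vectors: TP-A→TP-B = (-467, -373, -118), TP-A→TP-C = (4, 375, 58.2).
Normal n = (TP-A→TP-B) × (TP-A→TP-C) = (22541.4, 26707.4, -173633).
So ∂z/∂x = −n_x/n_z = 0.12982 and ∂z/∂y = −n_y/n_z = 0.15382.
Unit vector along 260° is (sin 260°, cos 260°) = (-0.9848, -0.1736).
Slope in that direction = a·(-0.9848) + b·(-0.1736) = −0.15456.
Apparent dip = arctan|0.15456| = 8.8° (true dip is 11.4°, so apparent ≤ true as expected).

8.8°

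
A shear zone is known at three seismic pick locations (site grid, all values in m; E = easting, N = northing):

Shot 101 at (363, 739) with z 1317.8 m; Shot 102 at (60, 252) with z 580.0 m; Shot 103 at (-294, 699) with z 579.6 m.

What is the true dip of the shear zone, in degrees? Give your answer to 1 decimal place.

Let the plane be z = a·E + b·N + c.
Shot 102−Shot 101: −303a − 487b = −737.8;  Shot 103−Shot 101: −657a − 40b = −738.2.
Solving gives a = 1.07196, b = 0.84804.
Gradient magnitude |∇z| = √(a² + b²) = √(1.14910 + 0.71917) = 1.36685.
True dip = arctan(1.36685) = 53.8°, dipping toward SW (azimuth ≈ 232°).

53.8°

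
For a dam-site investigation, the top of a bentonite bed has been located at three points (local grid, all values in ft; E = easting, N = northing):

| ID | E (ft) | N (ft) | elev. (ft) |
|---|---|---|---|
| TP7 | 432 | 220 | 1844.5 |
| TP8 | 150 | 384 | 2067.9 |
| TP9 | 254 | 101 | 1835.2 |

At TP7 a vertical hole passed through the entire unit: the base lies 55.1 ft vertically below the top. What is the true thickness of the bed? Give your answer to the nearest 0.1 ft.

Let the plane be z = a·E + b·N + c.
TP8−TP7: −282a + 164b = 223.4;  TP9−TP7: −178a − 119b = −9.3.
Solving gives a = −0.39935, b = 0.67550.
|∇z| = √(a²+b²) = 0.78472, so dip δ = arctan(0.78472) = 38.12°.
True thickness = vertical thickness × cos δ = 55.1 × cos 38.12° = 43.3 ft.

43.3 ft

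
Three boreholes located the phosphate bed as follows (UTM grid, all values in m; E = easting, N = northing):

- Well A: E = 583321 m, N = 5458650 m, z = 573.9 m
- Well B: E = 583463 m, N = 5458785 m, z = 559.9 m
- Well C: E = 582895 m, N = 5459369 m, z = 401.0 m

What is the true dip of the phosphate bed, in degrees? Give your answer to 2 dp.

Let the plane be z = a·E + b·N + c.
Well B−Well A: 142a + 135b = −14;  Well C−Well A: −426a + 719b = −172.9.
Solving gives a = 0.08318, b = −0.19119.
Gradient magnitude |∇z| = √(a² + b²) = √(0.00692 + 0.03655) = 0.20850.
True dip = arctan(0.20850) = 11.78°, dipping toward NNW (azimuth ≈ 336°).

11.78°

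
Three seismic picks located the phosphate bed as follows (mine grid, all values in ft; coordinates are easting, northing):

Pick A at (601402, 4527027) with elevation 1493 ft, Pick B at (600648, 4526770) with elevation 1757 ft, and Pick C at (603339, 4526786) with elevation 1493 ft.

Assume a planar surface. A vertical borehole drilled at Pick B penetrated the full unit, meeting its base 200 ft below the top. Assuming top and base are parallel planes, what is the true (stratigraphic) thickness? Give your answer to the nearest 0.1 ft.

Let the plane be z = a·easting + b·northing + c.
Pick B−Pick A: −754a − 257b = 264;  Pick C−Pick A: 1937a − 241b = 0.
Solving gives a = −0.09363, b = −0.75254.
|∇z| = √(a²+b²) = 0.75834, so dip δ = arctan(0.75834) = 37.17°.
True thickness = vertical thickness × cos δ = 200 × cos 37.17° = 159.4 ft.

159.4 ft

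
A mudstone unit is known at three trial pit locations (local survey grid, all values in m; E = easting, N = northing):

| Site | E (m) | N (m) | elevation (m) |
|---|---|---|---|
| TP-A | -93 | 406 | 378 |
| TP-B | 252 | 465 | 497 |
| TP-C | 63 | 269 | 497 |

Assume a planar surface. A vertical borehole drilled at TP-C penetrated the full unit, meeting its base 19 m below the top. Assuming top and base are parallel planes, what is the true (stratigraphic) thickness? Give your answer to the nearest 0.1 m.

16.5 m

Two edge vectors: TP-A→TP-B = (345, 59, 119), TP-A→TP-C = (156, -137, 119).
Normal n = (TP-A→TP-B) × (TP-A→TP-C) = (23324, -22491, -56469).
So ∂z/∂E = −n_x/n_z = 0.41304 and ∂z/∂N = −n_y/n_z = −0.39829.
|∇z| = √(a²+b²) = 0.57379, so dip δ = arctan(0.57379) = 29.85°.
True thickness = vertical thickness × cos δ = 19 × cos 29.85° = 16.5 m.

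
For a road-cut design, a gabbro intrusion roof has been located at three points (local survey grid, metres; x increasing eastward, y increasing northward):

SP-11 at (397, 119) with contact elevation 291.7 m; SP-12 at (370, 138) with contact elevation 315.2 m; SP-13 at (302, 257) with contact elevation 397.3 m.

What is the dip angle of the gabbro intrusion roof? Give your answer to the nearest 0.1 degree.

Two edge vectors: SP-11→SP-12 = (-27, 19, 23.5), SP-11→SP-13 = (-95, 138, 105.6).
Normal n = (SP-11→SP-12) × (SP-11→SP-13) = (-1236.6, 618.7, -1921).
So ∂z/∂x = −n_x/n_z = −0.64373 and ∂z/∂y = −n_y/n_z = 0.32207.
Gradient magnitude |∇z| = √(a² + b²) = √(0.41438 + 0.10373) = 0.71980.
True dip = arctan(0.71980) = 35.7°, dipping toward ESE (azimuth ≈ 117°).

35.7°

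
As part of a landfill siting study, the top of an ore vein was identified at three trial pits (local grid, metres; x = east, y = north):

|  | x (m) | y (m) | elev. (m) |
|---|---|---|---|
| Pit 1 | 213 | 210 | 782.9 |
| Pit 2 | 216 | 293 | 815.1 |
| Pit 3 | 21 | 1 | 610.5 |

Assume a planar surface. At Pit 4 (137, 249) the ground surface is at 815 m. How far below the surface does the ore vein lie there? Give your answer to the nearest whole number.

Let the plane be z = a·x + b·y + c.
Pit 2−Pit 1: 3a + 83b = 32.2;  Pit 3−Pit 1: −192a − 209b = −172.4.
Solving gives a = 0.49509, b = 0.37006.
Then c = 782.9 − a·213 − b·210 = 599.73.
At (137, 249): z_contact = 67.8 + 92.1 + 599.73 = 759.7 m.
Depth below ground = 815 − 759.7 = 55 m.

55 m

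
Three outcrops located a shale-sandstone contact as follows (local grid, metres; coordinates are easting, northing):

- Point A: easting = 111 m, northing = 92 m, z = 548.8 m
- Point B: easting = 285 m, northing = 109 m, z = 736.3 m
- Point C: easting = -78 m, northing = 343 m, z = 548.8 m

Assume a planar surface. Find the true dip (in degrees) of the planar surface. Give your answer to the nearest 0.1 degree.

Two edge vectors: Point A→Point B = (174, 17, 187.5), Point A→Point C = (-189, 251, 0).
Normal n = (Point A→Point B) × (Point A→Point C) = (-47062.5, -35437.5, 46887).
So ∂z/∂easting = −n_x/n_z = 1.00374 and ∂z/∂northing = −n_y/n_z = 0.75581.
Gradient magnitude |∇z| = √(a² + b²) = √(1.00750 + 0.57124) = 1.25648.
True dip = arctan(1.25648) = 51.5°, dipping toward SW (azimuth ≈ 233°).

51.5°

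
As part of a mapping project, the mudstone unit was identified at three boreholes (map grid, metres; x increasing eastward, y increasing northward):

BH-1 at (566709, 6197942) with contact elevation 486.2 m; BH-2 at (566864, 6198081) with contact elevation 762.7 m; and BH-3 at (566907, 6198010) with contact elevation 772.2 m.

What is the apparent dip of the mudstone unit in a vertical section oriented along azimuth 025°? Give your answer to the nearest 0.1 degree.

Two edge vectors: BH-1→BH-2 = (155, 139, 276.5), BH-1→BH-3 = (198, 68, 286).
Normal n = (BH-1→BH-2) × (BH-1→BH-3) = (20952, 10417, -16982).
So ∂z/∂x = −n_x/n_z = 1.23378 and ∂z/∂y = −n_y/n_z = 0.61341.
Unit vector along 025° is (sin 25°, cos 25°) = (0.4226, 0.9063).
Slope in that direction = a·(0.4226) + b·(0.9063) = 1.07736.
Apparent dip = arctan|1.07736| = 47.1° (true dip is 54.0°, so apparent ≤ true as expected).

47.1°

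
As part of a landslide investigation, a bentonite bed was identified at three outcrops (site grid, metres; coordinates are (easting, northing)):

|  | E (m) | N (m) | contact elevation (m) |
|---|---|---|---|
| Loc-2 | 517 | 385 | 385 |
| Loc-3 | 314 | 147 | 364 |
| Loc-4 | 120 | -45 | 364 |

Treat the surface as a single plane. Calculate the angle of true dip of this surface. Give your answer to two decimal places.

Let the plane be z = a·E + b·N + c.
Loc-3−Loc-2: −203a − 238b = −21;  Loc-4−Loc-2: −397a − 430b = −21.
Solving gives a = −0.56031, b = 0.56615.
Gradient magnitude |∇z| = √(a² + b²) = √(0.31395 + 0.32052) = 0.79654.
True dip = arctan(0.79654) = 38.54°, dipping toward SE (azimuth ≈ 135°).

38.54°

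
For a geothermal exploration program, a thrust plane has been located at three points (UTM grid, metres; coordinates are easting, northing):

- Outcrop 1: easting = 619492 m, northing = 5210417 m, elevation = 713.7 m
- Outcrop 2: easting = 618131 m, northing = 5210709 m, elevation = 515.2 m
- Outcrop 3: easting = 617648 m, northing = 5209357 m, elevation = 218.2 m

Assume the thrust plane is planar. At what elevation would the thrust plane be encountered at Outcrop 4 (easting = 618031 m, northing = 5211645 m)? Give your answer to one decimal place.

Two edge vectors: Outcrop 1→Outcrop 2 = (-1361, 292, -198.5), Outcrop 1→Outcrop 3 = (-1844, -1060, -495.5).
Normal n = (Outcrop 1→Outcrop 2) × (Outcrop 1→Outcrop 3) = (-355096, -308341.5, 1981108).
So ∂z/∂easting = −n_x/n_z = 0.179241112 and ∂z/∂northing = −n_y/n_z = 0.155640934.
Intercept c from Outcrop 1: 713.7 − 111038.43 − 810954.17 = −921278.90.
At (618031, 5211645): z = 110776.6 + 811145.3 − 921278.90 = 643.0 m.

643.0 m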